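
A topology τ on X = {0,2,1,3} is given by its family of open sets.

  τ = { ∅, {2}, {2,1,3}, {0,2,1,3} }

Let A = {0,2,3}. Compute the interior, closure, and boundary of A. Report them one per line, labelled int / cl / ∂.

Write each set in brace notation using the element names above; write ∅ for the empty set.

int(A) = {2}
cl(A)  = {0,2,1,3}
∂A     = {0,1,3}

U open, U⊆A: ∅, {2}. int(A) = ⋃ = {2}
X∖A={1}, int(X∖A)=∅, hence cl(A)={0,2,1,3}
∂A: remove int from cl → {0,1,3}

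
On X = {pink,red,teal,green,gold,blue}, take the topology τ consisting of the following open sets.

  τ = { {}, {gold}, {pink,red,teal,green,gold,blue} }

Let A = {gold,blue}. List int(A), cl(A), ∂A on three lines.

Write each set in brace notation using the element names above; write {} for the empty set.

int(A) = {gold}
cl(A)  = {pink,red,teal,green,gold,blue}
∂A     = {pink,red,teal,green,blue}

open subsets of A: {}, {gold}; so int(A) = {gold}
closure: X∖int(X∖A) = X∖{} = {pink,red,teal,green,gold,blue}
∂A = {pink,red,teal,green,gold,blue} minus {gold} = {pink,red,teal,green,blue}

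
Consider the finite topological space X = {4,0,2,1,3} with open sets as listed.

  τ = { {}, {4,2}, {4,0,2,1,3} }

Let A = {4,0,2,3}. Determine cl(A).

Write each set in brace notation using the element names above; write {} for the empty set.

{4,0,2,1,3}

closure: X∖int(X∖A) = X∖{} = {4,0,2,1,3}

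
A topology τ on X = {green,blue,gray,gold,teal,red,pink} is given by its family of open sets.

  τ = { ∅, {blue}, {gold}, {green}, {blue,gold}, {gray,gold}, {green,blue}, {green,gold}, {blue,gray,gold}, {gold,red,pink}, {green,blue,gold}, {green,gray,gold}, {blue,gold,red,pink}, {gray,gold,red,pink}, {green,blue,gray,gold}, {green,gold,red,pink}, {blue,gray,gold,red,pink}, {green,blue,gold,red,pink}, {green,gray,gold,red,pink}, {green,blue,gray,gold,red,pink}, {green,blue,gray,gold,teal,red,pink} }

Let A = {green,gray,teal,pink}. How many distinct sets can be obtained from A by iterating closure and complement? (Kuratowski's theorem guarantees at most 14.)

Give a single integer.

closure: X∖int(X∖A) = X∖{blue,gold} = {green,gray,teal,red,pink}
Let k=closure and c=complement:
  1. A     = {green,gray,teal,pink}
  2. kA    = {green,gray,teal,red,pink}
  3. cA    = {blue,gold,red}
  4. ckA   = {blue,gold}
  5. kcA   = {blue,gray,gold,teal,red,pink}
  6. ckcA  = {green}
  7. kckcA = {green,teal}
  8. ckckcA = {blue,gray,gold,red,pink}
— saturated at 8

8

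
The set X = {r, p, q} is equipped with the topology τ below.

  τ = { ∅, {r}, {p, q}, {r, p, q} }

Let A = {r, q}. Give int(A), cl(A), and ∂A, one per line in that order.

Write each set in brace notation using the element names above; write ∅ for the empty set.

interior: largest open inside A is {r} (from ∅, {r})
cl via duality: int({p}) = ∅, so X∖∅ = {r, p, q}
cl∖int = {p, q}

int(A) = {r}
cl(A)  = {r, p, q}
∂A     = {p, q}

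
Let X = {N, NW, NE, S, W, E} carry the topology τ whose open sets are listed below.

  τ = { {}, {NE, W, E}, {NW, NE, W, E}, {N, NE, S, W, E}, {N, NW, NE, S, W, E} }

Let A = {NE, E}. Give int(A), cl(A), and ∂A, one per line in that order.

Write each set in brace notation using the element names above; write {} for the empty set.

int(A) = {}
cl(A)  = {N, NW, NE, S, W, E}
∂A     = {N, NW, NE, S, W, E}

U open, U⊆A: {}. int(A) = ⋃ = {}
X∖A={N, NW, S, W}, int(X∖A)={}, hence cl(A)={N, NW, NE, S, W, E}
∂A: remove int from cl → {N, NW, NE, S, W, E}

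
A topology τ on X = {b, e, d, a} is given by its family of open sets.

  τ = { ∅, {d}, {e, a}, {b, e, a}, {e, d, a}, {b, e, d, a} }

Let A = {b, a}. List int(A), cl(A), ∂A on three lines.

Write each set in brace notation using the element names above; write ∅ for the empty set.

U open, U⊆A: ∅. int(A) = ⋃ = ∅
X∖A={e, d}, int(X∖A)={d}, hence cl(A)={b, e, a}
∂A: remove int from cl → {b, e, a}

int(A) = ∅
cl(A)  = {b, e, a}
∂A     = {b, e, a}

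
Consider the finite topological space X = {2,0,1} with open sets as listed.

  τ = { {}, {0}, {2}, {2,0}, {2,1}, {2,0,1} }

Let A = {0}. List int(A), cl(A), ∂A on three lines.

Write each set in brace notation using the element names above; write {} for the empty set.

int(A) = {0}
cl(A)  = {0}
∂A     = {}

interior: largest open inside A is {0} (from {}, {0})
cl via duality: int({2,1}) = {2,1}, so X∖{2,1} = {0}
cl∖int = {}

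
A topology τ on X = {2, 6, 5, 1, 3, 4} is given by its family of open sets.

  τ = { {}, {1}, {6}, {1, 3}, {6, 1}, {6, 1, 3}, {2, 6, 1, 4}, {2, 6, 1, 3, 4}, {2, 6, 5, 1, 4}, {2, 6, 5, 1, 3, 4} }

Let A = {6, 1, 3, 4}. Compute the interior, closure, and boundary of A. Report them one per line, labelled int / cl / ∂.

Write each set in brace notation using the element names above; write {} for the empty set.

interior: largest open inside A is {6, 1, 3} (from {}, {6}, {1}, {6, 1}, {1, 3}, {6, 1, 3})
cl via duality: int({2, 5}) = {}, so X∖{} = {2, 6, 5, 1, 3, 4}
cl∖int = {2, 5, 4}

int(A) = {6, 1, 3}
cl(A)  = {2, 6, 5, 1, 3, 4}
∂A     = {2, 5, 4}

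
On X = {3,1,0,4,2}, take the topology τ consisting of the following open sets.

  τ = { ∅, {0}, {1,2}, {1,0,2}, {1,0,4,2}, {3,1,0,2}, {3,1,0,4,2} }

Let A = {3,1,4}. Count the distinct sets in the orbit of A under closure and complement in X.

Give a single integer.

8

cl via duality: int({0,2}) = {0}, so X∖{0} = {3,1,4,2}
Write k for closure, c for complement:
  1. A     = {3,1,4}
  2. kA    = {3,1,4,2}
  3. cA    = {0,2}
  4. ckA   = {0}
  5. kcA   = {3,1,0,4,2}
  6. kckA  = {3,0,4}
  7. ckcA  = ∅
  8. ckckA = {1,2}
applying k or c yields no new set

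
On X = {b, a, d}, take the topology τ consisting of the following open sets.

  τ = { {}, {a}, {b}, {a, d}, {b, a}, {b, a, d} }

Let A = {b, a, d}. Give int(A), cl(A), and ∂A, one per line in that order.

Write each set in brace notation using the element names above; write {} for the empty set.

int(A) = {b, a, d}
cl(A)  = {b, a, d}
∂A     = {}

opens ⊆ A: {}, {b}, {a}, {b, a}, {a, d}, {b, a, d}; union → int = {b, a, d}
complement {}; its interior {}; cl(A) = X∖{} = {b, a, d}
boundary = {b, a, d} ∖ {b, a, d} = {}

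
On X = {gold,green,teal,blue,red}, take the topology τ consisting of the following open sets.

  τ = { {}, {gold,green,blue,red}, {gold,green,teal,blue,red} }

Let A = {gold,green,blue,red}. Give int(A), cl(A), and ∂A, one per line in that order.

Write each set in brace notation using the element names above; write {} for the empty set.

int(A) = {gold,green,blue,red}
cl(A)  = {gold,green,teal,blue,red}
∂A     = {teal}

open subsets of A: {}, {gold,green,blue,red}; so int(A) = {gold,green,blue,red}
closure: X∖int(X∖A) = X∖{} = {gold,green,teal,blue,red}
∂A = {gold,green,teal,blue,red} minus {gold,green,blue,red} = {teal}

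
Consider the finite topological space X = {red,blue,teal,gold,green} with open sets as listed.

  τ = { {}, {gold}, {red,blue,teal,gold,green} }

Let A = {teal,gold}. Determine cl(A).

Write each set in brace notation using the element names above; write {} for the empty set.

closure: X∖int(X∖A) = X∖{} = {red,blue,teal,gold,green}

{red,blue,teal,gold,green}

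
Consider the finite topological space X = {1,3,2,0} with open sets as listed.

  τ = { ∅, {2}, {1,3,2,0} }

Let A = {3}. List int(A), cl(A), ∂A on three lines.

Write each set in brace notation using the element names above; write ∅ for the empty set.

interior: largest open inside A is ∅ (from ∅)
cl via duality: int({1,2,0}) = {2}, so X∖{2} = {1,3,0}
cl∖int = {1,3,0}

int(A) = ∅
cl(A)  = {1,3,0}
∂A     = {1,3,0}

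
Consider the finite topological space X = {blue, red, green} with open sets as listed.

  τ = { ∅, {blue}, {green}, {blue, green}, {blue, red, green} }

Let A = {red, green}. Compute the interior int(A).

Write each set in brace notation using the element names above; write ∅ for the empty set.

opens ⊆ A: ∅, {green}; union → int = {green}

{green}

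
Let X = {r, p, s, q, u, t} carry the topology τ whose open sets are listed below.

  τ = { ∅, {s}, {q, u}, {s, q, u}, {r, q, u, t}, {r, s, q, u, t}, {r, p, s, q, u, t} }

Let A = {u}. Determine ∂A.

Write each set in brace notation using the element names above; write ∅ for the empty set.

{r, p, q, u, t}

open subsets of A: ∅; so int(A) = ∅
closure: X∖int(X∖A) = X∖{s} = {r, p, q, u, t}
∂A = {r, p, q, u, t} minus ∅ = {r, p, q, u, t}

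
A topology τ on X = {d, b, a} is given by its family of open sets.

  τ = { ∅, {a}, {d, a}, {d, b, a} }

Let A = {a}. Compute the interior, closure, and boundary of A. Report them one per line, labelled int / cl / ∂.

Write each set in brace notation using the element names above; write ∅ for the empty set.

opens ⊆ A: ∅, {a}; union → int = {a}
complement {d, b}; its interior ∅; cl(A) = X∖∅ = {d, b, a}
boundary = {d, b, a} ∖ {a} = {d, b}

int(A) = {a}
cl(A)  = {d, b, a}
∂A     = {d, b}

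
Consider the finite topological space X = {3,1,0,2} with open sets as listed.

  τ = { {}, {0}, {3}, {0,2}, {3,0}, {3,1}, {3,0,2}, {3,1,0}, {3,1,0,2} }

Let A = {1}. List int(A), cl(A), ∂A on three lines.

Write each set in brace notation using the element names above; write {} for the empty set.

int(A) = {}
cl(A)  = {1}
∂A     = {1}

open subsets of A: {}; so int(A) = {}
closure: X∖int(X∖A) = X∖{3,0,2} = {1}
∂A = {1} minus {} = {1}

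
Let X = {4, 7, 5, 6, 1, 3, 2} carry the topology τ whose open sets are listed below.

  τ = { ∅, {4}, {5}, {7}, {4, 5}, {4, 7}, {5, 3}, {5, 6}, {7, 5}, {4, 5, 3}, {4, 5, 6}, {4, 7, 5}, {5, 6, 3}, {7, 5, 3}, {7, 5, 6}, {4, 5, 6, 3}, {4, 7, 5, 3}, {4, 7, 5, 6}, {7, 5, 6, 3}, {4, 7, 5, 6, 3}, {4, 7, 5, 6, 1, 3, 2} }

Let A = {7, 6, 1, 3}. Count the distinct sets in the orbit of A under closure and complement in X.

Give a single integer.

8

cl via duality: int({4, 5, 2}) = {4, 5}, so X∖{4, 5} = {7, 6, 1, 3, 2}
Write k for closure, c for complement:
  1. A     = {7, 6, 1, 3}
  2. kA    = {7, 6, 1, 3, 2}
  3. cA    = {4, 5, 2}
  4. ckA   = {4, 5}
  5. kcA   = {4, 5, 6, 1, 3, 2}
  6. ckcA  = {7}
  7. kckcA = {7, 1, 2}
  8. ckckcA = {4, 5, 6, 3}
applying k or c yields no new set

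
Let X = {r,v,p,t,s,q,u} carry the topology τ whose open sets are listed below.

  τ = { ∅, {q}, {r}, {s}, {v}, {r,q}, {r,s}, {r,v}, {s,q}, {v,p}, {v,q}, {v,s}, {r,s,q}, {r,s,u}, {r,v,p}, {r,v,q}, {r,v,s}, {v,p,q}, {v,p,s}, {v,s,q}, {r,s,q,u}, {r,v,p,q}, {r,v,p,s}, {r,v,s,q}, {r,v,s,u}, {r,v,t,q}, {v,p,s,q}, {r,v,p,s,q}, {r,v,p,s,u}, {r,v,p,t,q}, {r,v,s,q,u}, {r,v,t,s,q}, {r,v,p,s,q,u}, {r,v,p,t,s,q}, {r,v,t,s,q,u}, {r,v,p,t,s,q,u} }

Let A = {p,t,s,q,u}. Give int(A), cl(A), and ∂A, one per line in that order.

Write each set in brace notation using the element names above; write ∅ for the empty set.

int(A) = {s,q}
cl(A)  = {p,t,s,q,u}
∂A     = {p,t,u}

U open, U⊆A: ∅, {q}, {s}, {s,q}. int(A) = ⋃ = {s,q}
X∖A={r,v}, int(X∖A)={r,v}, hence cl(A)={p,t,s,q,u}
∂A: remove int from cl → {p,t,u}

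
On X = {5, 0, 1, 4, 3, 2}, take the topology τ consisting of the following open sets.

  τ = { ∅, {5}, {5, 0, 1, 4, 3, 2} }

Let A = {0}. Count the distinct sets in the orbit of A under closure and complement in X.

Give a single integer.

6

closure: X∖int(X∖A) = X∖{5} = {0, 1, 4, 3, 2}
Let k=closure and c=complement:
  1. A     = {0}
  2. kA    = {0, 1, 4, 3, 2}
  3. cA    = {5, 1, 4, 3, 2}
  4. ckA   = {5}
  5. kcA   = {5, 0, 1, 4, 3, 2}
  6. ckcA  = ∅
— saturated at 6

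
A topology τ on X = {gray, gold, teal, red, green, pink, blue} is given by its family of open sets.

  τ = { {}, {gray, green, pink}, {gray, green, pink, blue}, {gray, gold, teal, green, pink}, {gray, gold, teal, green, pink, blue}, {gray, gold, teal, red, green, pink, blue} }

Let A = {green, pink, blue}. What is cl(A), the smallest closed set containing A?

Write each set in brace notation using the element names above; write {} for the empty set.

complement {gray, gold, teal, red}; its interior {}; cl(A) = X∖{} = {gray, gold, teal, red, green, pink, blue}

{gray, gold, teal, red, green, pink, blue}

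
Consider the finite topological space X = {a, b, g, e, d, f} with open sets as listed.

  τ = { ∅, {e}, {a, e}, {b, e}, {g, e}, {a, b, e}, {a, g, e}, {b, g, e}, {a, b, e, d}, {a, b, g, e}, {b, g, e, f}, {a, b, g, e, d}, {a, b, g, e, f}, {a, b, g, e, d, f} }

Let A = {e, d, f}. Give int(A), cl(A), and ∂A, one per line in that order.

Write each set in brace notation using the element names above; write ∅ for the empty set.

open subsets of A: ∅, {e}; so int(A) = {e}
closure: X∖int(X∖A) = X∖∅ = {a, b, g, e, d, f}
∂A = {a, b, g, e, d, f} minus {e} = {a, b, g, d, f}

int(A) = {e}
cl(A)  = {a, b, g, e, d, f}
∂A     = {a, b, g, d, f}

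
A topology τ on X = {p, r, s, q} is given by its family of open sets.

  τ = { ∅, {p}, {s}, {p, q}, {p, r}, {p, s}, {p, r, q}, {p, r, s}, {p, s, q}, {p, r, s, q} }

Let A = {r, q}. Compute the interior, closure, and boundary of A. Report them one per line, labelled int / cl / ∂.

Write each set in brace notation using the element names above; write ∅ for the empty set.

open subsets of A: ∅; so int(A) = ∅
closure: X∖int(X∖A) = X∖{p, s} = {r, q}
∂A = {r, q} minus ∅ = {r, q}

int(A) = ∅
cl(A)  = {r, q}
∂A     = {r, q}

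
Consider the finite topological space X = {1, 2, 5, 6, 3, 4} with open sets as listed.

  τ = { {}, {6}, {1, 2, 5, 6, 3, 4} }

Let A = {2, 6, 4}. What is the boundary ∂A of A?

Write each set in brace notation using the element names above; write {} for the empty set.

{1, 2, 5, 3, 4}

opens ⊆ A: {}, {6}; union → int = {6}
complement {1, 5, 3}; its interior {}; cl(A) = X∖{} = {1, 2, 5, 6, 3, 4}
boundary = {1, 2, 5, 6, 3, 4} ∖ {6} = {1, 2, 5, 3, 4}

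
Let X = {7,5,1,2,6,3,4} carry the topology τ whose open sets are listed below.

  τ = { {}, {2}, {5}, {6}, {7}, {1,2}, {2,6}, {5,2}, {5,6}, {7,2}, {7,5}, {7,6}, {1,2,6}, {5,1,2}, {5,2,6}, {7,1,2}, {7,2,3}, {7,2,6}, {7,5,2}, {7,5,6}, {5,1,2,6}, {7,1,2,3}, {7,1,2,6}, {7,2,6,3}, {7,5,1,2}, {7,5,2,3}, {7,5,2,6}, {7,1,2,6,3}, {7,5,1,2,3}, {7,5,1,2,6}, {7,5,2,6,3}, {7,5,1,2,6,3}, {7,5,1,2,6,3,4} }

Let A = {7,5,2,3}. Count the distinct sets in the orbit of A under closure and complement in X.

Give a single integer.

6

cl via duality: int({1,6,4}) = {6}, so X∖{6} = {7,5,1,2,3,4}
Write k for closure, c for complement:
  1. A     = {7,5,2,3}
  2. kA    = {7,5,1,2,3,4}
  3. cA    = {1,6,4}
  4. ckA   = {6}
  5. kckA  = {6,4}
  6. ckckA = {7,5,1,2,3}
applying k or c yields no new set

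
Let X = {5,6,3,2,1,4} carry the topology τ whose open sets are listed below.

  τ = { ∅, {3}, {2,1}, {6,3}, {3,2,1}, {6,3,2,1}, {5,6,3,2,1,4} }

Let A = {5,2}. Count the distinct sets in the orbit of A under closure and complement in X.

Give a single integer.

closure: X∖int(X∖A) = X∖{6,3} = {5,2,1,4}
Let k=closure and c=complement:
  1. A     = {5,2}
  2. kA    = {5,2,1,4}
  3. cA    = {6,3,1,4}
  4. ckA   = {6,3}
  5. kcA   = {5,6,3,2,1,4}
  6. kckA  = {5,6,3,4}
  7. ckcA  = ∅
  8. ckckA = {2,1}
— saturated at 8

8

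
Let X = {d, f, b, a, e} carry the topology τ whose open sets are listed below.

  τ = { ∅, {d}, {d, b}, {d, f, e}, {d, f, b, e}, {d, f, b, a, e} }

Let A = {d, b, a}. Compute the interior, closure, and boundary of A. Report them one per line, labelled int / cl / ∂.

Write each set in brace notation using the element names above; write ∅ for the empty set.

U open, U⊆A: ∅, {d}, {d, b}. int(A) = ⋃ = {d, b}
X∖A={f, e}, int(X∖A)=∅, hence cl(A)={d, f, b, a, e}
∂A: remove int from cl → {f, a, e}

int(A) = {d, b}
cl(A)  = {d, f, b, a, e}
∂A     = {f, a, e}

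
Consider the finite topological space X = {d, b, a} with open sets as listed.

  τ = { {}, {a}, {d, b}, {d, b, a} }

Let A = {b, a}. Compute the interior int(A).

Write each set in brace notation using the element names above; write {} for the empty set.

{a}

open subsets of A: {}, {a}; so int(A) = {a}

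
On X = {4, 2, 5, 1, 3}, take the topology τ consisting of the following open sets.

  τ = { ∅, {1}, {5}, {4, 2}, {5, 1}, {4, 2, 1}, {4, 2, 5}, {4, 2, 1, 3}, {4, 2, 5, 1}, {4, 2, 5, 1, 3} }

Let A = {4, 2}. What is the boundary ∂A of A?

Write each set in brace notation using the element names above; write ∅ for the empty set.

{3}

open subsets of A: ∅, {4, 2}; so int(A) = {4, 2}
closure: X∖int(X∖A) = X∖{5, 1} = {4, 2, 3}
∂A = {4, 2, 3} minus {4, 2} = {3}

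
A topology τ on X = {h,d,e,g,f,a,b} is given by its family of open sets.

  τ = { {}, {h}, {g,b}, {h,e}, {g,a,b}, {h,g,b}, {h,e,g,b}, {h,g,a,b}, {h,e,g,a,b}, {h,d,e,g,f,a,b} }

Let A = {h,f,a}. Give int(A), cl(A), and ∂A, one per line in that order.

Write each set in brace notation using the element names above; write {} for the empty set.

opens ⊆ A: {}, {h}; union → int = {h}
complement {d,e,g,b}; its interior {g,b}; cl(A) = X∖{g,b} = {h,d,e,f,a}
boundary = {h,d,e,f,a} ∖ {h} = {d,e,f,a}

int(A) = {h}
cl(A)  = {h,d,e,f,a}
∂A     = {d,e,f,a}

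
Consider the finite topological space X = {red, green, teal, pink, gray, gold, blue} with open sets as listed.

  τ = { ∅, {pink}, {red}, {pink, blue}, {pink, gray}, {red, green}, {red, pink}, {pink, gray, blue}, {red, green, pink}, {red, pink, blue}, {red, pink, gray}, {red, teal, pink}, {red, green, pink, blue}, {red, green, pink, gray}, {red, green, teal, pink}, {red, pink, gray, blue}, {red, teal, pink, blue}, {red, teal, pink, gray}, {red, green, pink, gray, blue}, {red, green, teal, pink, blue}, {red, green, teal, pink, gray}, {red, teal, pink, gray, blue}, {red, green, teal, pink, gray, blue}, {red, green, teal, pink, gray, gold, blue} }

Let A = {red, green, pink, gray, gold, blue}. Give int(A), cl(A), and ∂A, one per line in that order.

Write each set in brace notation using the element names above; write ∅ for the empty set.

int(A) = {red, green, pink, gray, blue}
cl(A)  = {red, green, teal, pink, gray, gold, blue}
∂A     = {teal, gold}

open subsets of A: ∅, {pink}, {red}, {pink, gray}, {red, pink}, {red, green}, {pink, blue}, {red, green, pink}, {pink, gray, blue}, {red, pink, blue}, {red, pink, gray}, {red, green, pink, gray}, {red, pink, gray, blue}, {red, green, pink, blue}, {red, green, pink, gray, blue}; so int(A) = {red, green, pink, gray, blue}
closure: X∖int(X∖A) = X∖∅ = {red, green, teal, pink, gray, gold, blue}
∂A = {red, green, teal, pink, gray, gold, blue} minus {red, green, pink, gray, blue} = {teal, gold}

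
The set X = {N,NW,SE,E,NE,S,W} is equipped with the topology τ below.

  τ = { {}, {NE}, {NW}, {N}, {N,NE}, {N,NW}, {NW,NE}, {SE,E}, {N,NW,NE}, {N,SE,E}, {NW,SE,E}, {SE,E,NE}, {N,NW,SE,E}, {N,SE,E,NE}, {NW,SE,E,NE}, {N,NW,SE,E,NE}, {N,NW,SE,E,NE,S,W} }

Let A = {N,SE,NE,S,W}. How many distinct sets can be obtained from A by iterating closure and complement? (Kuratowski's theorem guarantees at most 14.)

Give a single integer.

X∖A={NW,E}, int(X∖A)={NW}, hence cl(A)={N,SE,E,NE,S,W}
Orbit (k=closure, c=complement):
  1. A     = {N,SE,NE,S,W}
  2. kA    = {N,SE,E,NE,S,W}
  3. cA    = {NW,E}
  4. ckA   = {NW}
  5. kcA   = {NW,SE,E,S,W}
  6. kckA  = {NW,S,W}
  7. ckcA  = {N,NE}
  8. ckckA = {N,SE,E,NE}
  9. kckcA = {N,NE,S,W}
  10. ckckcA = {NW,SE,E}
(closed under both — stop)

10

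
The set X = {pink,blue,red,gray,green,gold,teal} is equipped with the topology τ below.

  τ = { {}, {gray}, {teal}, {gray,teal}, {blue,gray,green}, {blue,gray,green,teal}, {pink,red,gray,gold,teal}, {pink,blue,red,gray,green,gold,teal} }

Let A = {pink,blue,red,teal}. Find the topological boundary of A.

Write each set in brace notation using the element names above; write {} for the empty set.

interior: largest open inside A is {teal} (from {}, {teal})
cl via duality: int({gray,green,gold}) = {gray}, so X∖{gray} = {pink,blue,red,green,gold,teal}
cl∖int = {pink,blue,red,green,gold}

{pink,blue,red,green,gold}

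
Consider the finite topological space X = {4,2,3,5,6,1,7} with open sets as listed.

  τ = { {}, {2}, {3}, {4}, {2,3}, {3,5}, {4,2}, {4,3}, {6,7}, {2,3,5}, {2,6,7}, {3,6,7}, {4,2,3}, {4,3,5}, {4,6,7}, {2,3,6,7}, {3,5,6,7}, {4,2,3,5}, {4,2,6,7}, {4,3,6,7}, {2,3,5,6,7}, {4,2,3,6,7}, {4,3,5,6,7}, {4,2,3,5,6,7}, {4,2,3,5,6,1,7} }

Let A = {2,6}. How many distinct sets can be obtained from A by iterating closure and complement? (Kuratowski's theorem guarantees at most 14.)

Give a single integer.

cl via duality: int({4,3,5,1,7}) = {4,3,5}, so X∖{4,3,5} = {2,6,1,7}
Write k for closure, c for complement:
  1. A     = {2,6}
  2. kA    = {2,6,1,7}
  3. cA    = {4,3,5,1,7}
  4. ckA   = {4,3,5}
  5. kcA   = {4,3,5,6,1,7}
  6. kckA  = {4,3,5,1}
  7. ckcA  = {2}
  8. ckckA = {2,6,7}
  9. kckcA = {2,1}
  10. ckckcA = {4,3,5,6,7}
applying k or c yields no new set

10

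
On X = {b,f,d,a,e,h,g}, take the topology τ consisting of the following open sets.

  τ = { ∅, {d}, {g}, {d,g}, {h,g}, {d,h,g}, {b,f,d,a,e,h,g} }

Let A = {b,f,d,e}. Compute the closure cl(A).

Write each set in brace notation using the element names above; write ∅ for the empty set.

{b,f,d,a,e}

X∖A={a,h,g}, int(X∖A)={h,g}, hence cl(A)={b,f,d,a,e}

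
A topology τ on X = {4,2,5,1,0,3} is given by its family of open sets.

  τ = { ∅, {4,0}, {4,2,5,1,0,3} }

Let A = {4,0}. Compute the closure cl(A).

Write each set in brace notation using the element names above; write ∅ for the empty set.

complement {2,5,1,3}; its interior ∅; cl(A) = X∖∅ = {4,2,5,1,0,3}

{4,2,5,1,0,3}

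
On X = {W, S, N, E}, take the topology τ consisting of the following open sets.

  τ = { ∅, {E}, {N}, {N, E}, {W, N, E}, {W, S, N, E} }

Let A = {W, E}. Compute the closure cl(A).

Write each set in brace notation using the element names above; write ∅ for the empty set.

closure: X∖int(X∖A) = X∖{N} = {W, S, E}

{W, S, E}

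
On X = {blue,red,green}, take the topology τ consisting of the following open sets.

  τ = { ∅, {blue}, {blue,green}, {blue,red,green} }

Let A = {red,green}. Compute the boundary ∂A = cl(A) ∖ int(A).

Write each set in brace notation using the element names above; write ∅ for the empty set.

{red,green}

opens ⊆ A: ∅; union → int = ∅
complement {blue}; its interior {blue}; cl(A) = X∖{blue} = {red,green}
boundary = {red,green} ∖ ∅ = {red,green}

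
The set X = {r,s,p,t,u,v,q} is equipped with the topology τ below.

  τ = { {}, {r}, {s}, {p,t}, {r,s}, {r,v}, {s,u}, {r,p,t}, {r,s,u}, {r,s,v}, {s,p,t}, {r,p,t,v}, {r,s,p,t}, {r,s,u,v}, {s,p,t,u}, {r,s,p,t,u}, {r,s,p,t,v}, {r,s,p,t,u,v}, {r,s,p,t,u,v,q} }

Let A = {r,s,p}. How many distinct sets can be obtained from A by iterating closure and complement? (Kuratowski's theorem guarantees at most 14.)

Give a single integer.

complement {t,u,v,q}; its interior {}; cl(A) = X∖{} = {r,s,p,t,u,v,q}
With k = closure, c = complement:
  1. A     = {r,s,p}
  2. kA    = {r,s,p,t,u,v,q}
  3. cA    = {t,u,v,q}
  4. ckA   = {}
  5. kcA   = {p,t,u,v,q}
  6. ckcA  = {r,s}
  7. kckcA = {r,s,u,v,q}
  8. ckckcA = {p,t}
  9. kckckcA = {p,t,q}
  10. ckckckcA = {r,s,u,v}
k, c of each give nothing new

10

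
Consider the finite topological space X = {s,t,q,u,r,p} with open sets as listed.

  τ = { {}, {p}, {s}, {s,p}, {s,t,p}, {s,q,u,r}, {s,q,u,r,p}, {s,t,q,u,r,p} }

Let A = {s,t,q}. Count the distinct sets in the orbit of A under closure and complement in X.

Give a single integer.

8

closure: X∖int(X∖A) = X∖{p} = {s,t,q,u,r}
Let k=closure and c=complement:
  1. A     = {s,t,q}
  2. kA    = {s,t,q,u,r}
  3. cA    = {u,r,p}
  4. ckA   = {p}
  5. kcA   = {t,q,u,r,p}
  6. kckA  = {t,p}
  7. ckcA  = {s}
  8. ckckA = {s,q,u,r}
— saturated at 8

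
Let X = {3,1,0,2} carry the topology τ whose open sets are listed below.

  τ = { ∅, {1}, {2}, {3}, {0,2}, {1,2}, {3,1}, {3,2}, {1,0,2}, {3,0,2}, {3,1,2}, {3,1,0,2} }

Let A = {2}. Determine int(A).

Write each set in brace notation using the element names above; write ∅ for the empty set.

{2}

interior: largest open inside A is {2} (from ∅, {2})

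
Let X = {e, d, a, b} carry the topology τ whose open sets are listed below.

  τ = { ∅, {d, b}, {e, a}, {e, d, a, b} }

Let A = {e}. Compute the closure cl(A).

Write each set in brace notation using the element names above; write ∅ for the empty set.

{e, a}

cl via duality: int({d, a, b}) = {d, b}, so X∖{d, b} = {e, a}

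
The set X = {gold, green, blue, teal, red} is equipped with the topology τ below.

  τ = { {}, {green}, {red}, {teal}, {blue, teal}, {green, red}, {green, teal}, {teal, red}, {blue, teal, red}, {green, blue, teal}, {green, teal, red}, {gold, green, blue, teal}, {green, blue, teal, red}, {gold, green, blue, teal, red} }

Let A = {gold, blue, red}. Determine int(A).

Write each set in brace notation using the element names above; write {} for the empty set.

U open, U⊆A: {}, {red}. int(A) = ⋃ = {red}

{red}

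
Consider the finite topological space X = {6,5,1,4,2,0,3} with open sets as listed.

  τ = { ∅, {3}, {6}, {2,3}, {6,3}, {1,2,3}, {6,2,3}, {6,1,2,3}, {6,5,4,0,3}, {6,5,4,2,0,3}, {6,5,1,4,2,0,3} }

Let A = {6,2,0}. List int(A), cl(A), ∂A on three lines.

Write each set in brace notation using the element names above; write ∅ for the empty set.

open subsets of A: ∅, {6}; so int(A) = {6}
closure: X∖int(X∖A) = X∖{3} = {6,5,1,4,2,0}
∂A = {6,5,1,4,2,0} minus {6} = {5,1,4,2,0}

int(A) = {6}
cl(A)  = {6,5,1,4,2,0}
∂A     = {5,1,4,2,0}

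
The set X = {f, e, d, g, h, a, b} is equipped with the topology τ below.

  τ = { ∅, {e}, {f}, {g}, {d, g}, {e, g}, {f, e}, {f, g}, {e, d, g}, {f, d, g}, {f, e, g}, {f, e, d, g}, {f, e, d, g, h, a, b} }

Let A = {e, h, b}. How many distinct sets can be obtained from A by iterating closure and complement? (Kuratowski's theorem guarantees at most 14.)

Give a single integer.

X∖A={f, d, g, a}, int(X∖A)={f, d, g}, hence cl(A)={e, h, a, b}
Orbit (k=closure, c=complement):
  1. A     = {e, h, b}
  2. kA    = {e, h, a, b}
  3. cA    = {f, d, g, a}
  4. ckA   = {f, d, g}
  5. kcA   = {f, d, g, h, a, b}
  6. ckcA  = {e}
(closed under both — stop)

6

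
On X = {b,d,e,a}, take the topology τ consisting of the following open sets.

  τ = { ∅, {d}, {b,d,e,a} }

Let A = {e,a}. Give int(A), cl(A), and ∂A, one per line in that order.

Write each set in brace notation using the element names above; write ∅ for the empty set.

int(A) = ∅
cl(A)  = {b,e,a}
∂A     = {b,e,a}

opens ⊆ A: ∅; union → int = ∅
complement {b,d}; its interior {d}; cl(A) = X∖{d} = {b,e,a}
boundary = {b,e,a} ∖ ∅ = {b,e,a}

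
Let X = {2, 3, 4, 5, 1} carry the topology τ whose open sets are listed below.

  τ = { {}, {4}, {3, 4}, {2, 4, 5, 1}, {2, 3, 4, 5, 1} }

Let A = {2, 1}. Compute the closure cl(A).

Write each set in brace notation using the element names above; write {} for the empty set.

closure: X∖int(X∖A) = X∖{3, 4} = {2, 5, 1}

{2, 5, 1}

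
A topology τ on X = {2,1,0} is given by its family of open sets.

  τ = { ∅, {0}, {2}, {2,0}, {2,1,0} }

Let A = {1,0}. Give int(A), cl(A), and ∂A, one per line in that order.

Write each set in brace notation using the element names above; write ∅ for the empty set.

int(A) = {0}
cl(A)  = {1,0}
∂A     = {1}

open subsets of A: ∅, {0}; so int(A) = {0}
closure: X∖int(X∖A) = X∖{2} = {1,0}
∂A = {1,0} minus {0} = {1}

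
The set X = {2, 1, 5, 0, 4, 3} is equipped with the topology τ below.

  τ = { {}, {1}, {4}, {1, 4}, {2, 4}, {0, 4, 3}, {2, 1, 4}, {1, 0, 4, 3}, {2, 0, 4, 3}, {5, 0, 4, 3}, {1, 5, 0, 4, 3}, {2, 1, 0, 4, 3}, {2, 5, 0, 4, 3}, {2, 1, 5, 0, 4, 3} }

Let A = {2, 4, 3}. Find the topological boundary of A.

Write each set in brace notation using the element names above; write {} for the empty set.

open subsets of A: {}, {4}, {2, 4}; so int(A) = {2, 4}
closure: X∖int(X∖A) = X∖{1} = {2, 5, 0, 4, 3}
∂A = {2, 5, 0, 4, 3} minus {2, 4} = {5, 0, 3}

{5, 0, 3}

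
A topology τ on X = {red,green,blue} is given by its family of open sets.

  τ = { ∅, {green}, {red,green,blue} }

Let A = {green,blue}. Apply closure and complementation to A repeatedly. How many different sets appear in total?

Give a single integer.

complement {red}; its interior ∅; cl(A) = X∖∅ = {red,green,blue}
With k = closure, c = complement:
  1. A     = {green,blue}
  2. kA    = {red,green,blue}
  3. cA    = {red}
  4. ckA   = ∅
  5. kcA   = {red,blue}
  6. ckcA  = {green}
k, c of each give nothing new

6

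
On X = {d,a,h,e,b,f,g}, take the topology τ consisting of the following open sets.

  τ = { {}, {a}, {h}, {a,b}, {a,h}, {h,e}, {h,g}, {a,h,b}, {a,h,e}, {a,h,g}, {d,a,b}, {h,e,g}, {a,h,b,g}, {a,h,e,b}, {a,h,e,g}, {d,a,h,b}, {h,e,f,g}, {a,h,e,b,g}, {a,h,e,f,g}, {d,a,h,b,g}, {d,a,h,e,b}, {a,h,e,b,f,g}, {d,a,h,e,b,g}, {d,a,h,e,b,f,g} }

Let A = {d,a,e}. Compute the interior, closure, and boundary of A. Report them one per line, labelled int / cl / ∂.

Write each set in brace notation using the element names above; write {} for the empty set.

interior: largest open inside A is {a} (from {}, {a})
cl via duality: int({h,b,f,g}) = {h,g}, so X∖{h,g} = {d,a,e,b,f}
cl∖int = {d,e,b,f}

int(A) = {a}
cl(A)  = {d,a,e,b,f}
∂A     = {d,e,b,f}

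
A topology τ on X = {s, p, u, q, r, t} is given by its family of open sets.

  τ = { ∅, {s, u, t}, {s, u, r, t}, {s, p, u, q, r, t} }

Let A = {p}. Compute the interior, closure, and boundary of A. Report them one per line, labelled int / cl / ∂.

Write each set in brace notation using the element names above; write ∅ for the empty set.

int(A) = ∅
cl(A)  = {p, q}
∂A     = {p, q}

open subsets of A: ∅; so int(A) = ∅
closure: X∖int(X∖A) = X∖{s, u, r, t} = {p, q}
∂A = {p, q} minus ∅ = {p, q}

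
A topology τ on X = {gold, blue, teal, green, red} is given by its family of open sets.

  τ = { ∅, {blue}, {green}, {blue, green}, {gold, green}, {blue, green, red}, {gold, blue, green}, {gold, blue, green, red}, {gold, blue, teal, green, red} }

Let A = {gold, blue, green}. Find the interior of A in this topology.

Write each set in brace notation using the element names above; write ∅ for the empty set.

U open, U⊆A: ∅, {green}, {blue}, {gold, green}, {blue, green}, {gold, blue, green}. int(A) = ⋃ = {gold, blue, green}

{gold, blue, green}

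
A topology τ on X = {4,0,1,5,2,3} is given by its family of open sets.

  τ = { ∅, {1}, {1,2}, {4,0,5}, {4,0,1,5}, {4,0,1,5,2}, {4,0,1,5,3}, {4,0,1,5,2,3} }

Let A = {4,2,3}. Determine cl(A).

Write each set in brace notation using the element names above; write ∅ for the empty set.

complement {0,1,5}; its interior {1}; cl(A) = X∖{1} = {4,0,5,2,3}

{4,0,5,2,3}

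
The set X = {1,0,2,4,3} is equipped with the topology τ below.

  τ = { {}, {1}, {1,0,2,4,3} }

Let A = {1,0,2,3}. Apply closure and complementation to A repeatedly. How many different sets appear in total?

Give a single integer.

6

cl via duality: int({4}) = {}, so X∖{} = {1,0,2,4,3}
Write k for closure, c for complement:
  1. A     = {1,0,2,3}
  2. kA    = {1,0,2,4,3}
  3. cA    = {4}
  4. ckA   = {}
  5. kcA   = {0,2,4,3}
  6. ckcA  = {1}
applying k or c yields no new set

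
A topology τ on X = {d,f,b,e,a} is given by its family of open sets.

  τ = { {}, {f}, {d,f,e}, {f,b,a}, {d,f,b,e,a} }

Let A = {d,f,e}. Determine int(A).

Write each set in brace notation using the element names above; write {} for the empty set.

interior: largest open inside A is {d,f,e} (from {}, {f}, {d,f,e})

{d,f,e}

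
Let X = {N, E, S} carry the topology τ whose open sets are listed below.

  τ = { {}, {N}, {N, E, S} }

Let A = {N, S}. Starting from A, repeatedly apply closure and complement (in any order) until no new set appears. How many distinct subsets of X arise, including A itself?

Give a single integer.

closure: X∖int(X∖A) = X∖{} = {N, E, S}
Let k=closure and c=complement:
  1. A     = {N, S}
  2. kA    = {N, E, S}
  3. cA    = {E}
  4. ckA   = {}
  5. kcA   = {E, S}
  6. ckcA  = {N}
— saturated at 6

6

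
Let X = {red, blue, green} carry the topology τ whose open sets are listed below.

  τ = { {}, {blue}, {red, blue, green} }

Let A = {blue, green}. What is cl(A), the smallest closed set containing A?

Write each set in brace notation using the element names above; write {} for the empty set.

X∖A={red}, int(X∖A)={}, hence cl(A)={red, blue, green}

{red, blue, green}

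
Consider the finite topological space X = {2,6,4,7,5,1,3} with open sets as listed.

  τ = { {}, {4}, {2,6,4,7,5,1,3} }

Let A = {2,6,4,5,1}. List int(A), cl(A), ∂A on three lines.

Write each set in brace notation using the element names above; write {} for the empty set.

int(A) = {4}
cl(A)  = {2,6,4,7,5,1,3}
∂A     = {2,6,7,5,1,3}

interior: largest open inside A is {4} (from {}, {4})
cl via duality: int({7,3}) = {}, so X∖{} = {2,6,4,7,5,1,3}
cl∖int = {2,6,7,5,1,3}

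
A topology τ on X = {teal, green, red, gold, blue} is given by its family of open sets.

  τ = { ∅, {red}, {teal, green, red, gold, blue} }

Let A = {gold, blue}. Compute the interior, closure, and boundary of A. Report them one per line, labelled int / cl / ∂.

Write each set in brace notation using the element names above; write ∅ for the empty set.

int(A) = ∅
cl(A)  = {teal, green, gold, blue}
∂A     = {teal, green, gold, blue}

U open, U⊆A: ∅. int(A) = ⋃ = ∅
X∖A={teal, green, red}, int(X∖A)={red}, hence cl(A)={teal, green, gold, blue}
∂A: remove int from cl → {teal, green, gold, blue}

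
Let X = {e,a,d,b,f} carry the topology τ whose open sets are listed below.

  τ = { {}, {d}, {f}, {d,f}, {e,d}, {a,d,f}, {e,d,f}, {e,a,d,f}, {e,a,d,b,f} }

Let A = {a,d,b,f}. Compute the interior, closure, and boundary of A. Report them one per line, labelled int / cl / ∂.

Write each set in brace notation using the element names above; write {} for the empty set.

U open, U⊆A: {}, {f}, {d}, {d,f}, {a,d,f}. int(A) = ⋃ = {a,d,f}
X∖A={e}, int(X∖A)={}, hence cl(A)={e,a,d,b,f}
∂A: remove int from cl → {e,b}

int(A) = {a,d,f}
cl(A)  = {e,a,d,b,f}
∂A     = {e,b}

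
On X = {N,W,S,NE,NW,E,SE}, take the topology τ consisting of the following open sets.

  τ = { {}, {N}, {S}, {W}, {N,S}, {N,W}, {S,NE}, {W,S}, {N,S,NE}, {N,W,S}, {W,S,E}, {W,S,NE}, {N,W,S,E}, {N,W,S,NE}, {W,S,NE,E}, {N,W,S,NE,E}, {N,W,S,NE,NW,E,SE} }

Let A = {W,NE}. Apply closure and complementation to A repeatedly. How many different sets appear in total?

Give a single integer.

cl via duality: int({N,S,NW,E,SE}) = {N,S}, so X∖{N,S} = {W,NE,NW,E,SE}
Write k for closure, c for complement:
  1. A     = {W,NE}
  2. kA    = {W,NE,NW,E,SE}
  3. cA    = {N,S,NW,E,SE}
  4. ckA   = {N,S}
  5. kcA   = {N,S,NE,NW,E,SE}
  6. ckcA  = {W}
  7. kckcA = {W,NW,E,SE}
  8. ckckcA = {N,S,NE}
applying k or c yields no new set

8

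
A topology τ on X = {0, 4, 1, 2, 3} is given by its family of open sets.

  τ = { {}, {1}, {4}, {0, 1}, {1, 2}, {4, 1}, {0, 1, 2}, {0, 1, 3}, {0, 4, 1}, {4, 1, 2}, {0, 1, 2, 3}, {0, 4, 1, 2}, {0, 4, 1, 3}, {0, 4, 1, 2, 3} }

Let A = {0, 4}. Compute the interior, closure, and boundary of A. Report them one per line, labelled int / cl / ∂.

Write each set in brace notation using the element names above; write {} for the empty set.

int(A) = {4}
cl(A)  = {0, 4, 3}
∂A     = {0, 3}

U open, U⊆A: {}, {4}. int(A) = ⋃ = {4}
X∖A={1, 2, 3}, int(X∖A)={1, 2}, hence cl(A)={0, 4, 3}
∂A: remove int from cl → {0, 3}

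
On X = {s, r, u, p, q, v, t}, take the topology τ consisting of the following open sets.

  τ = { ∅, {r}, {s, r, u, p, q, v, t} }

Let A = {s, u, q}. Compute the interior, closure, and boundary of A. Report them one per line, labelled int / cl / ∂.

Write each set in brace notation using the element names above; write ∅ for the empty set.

opens ⊆ A: ∅; union → int = ∅
complement {r, p, v, t}; its interior {r}; cl(A) = X∖{r} = {s, u, p, q, v, t}
boundary = {s, u, p, q, v, t} ∖ ∅ = {s, u, p, q, v, t}

int(A) = ∅
cl(A)  = {s, u, p, q, v, t}
∂A     = {s, u, p, q, v, t}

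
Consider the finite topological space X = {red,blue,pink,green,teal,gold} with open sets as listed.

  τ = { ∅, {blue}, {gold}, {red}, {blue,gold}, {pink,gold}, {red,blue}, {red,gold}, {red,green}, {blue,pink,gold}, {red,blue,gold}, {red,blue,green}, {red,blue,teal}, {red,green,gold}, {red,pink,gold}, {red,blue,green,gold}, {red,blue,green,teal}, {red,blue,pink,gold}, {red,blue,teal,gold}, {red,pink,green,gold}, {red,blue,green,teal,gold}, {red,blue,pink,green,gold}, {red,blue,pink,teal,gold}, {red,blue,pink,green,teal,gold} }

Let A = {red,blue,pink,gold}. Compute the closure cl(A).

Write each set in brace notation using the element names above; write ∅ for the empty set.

complement {green,teal}; its interior ∅; cl(A) = X∖∅ = {red,blue,pink,green,teal,gold}

{red,blue,pink,green,teal,gold}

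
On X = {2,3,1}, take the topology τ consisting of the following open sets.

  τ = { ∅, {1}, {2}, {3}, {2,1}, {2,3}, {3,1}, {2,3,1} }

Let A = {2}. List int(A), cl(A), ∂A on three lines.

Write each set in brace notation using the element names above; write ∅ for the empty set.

interior: largest open inside A is {2} (from ∅, {2})
cl via duality: int({3,1}) = {3,1}, so X∖{3,1} = {2}
cl∖int = ∅

int(A) = {2}
cl(A)  = {2}
∂A     = ∅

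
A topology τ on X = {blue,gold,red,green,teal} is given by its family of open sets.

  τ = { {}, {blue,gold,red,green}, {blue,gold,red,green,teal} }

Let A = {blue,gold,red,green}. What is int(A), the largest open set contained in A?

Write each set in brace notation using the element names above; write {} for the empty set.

{blue,gold,red,green}

U open, U⊆A: {}, {blue,gold,red,green}. int(A) = ⋃ = {blue,gold,red,green}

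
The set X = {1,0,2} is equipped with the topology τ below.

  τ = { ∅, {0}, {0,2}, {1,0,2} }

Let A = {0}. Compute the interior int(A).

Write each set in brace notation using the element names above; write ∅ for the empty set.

open subsets of A: ∅, {0}; so int(A) = {0}

{0}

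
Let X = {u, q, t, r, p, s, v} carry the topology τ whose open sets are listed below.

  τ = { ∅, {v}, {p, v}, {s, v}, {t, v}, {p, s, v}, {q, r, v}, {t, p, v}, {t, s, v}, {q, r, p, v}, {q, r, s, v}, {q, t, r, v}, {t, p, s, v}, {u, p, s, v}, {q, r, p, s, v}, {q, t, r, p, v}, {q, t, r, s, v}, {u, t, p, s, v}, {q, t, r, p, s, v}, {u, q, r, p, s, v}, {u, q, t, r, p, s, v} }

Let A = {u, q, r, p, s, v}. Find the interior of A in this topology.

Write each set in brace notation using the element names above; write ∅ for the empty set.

{u, q, r, p, s, v}

U open, U⊆A: ∅, {v}, {s, v}, {p, v}, {q, r, v}, {p, s, v}, {u, p, s, v}, {q, r, s, v}, {q, r, p, v}, {q, r, p, s, v}, {u, q, r, p, s, v}. int(A) = ⋃ = {u, q, r, p, s, v}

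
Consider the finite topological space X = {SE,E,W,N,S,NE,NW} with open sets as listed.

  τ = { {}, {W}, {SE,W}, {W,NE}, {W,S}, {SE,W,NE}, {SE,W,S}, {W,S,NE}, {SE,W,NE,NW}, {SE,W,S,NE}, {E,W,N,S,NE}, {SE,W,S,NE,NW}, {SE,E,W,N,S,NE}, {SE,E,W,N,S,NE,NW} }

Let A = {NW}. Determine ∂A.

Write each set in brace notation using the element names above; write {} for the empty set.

{NW}

U open, U⊆A: {}. int(A) = ⋃ = {}
X∖A={SE,E,W,N,S,NE}, int(X∖A)={SE,E,W,N,S,NE}, hence cl(A)={NW}
∂A: remove int from cl → {NW}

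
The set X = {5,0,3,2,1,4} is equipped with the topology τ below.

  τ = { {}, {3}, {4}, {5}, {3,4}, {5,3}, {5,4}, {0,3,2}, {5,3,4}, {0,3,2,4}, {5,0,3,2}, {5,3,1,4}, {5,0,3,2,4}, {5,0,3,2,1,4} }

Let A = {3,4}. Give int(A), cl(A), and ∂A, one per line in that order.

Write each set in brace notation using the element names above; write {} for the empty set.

int(A) = {3,4}
cl(A)  = {0,3,2,1,4}
∂A     = {0,2,1}

interior: largest open inside A is {3,4} (from {}, {4}, {3}, {3,4})
cl via duality: int({5,0,2,1}) = {5}, so X∖{5} = {0,3,2,1,4}
cl∖int = {0,2,1}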